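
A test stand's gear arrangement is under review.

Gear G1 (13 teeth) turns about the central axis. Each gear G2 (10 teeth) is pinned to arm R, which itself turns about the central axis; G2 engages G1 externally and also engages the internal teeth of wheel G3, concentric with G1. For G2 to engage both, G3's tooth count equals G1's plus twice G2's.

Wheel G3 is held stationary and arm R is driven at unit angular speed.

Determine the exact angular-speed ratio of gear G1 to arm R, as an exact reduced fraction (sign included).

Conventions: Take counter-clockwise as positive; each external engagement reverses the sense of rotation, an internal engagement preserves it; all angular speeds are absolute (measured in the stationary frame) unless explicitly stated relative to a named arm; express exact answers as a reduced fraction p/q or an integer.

46/13

recognized (axles ride arm R): planetary set, 13/10/33 teeth
ring teeth: 13 + 2·10 = 33
13(ω_sun−ω_arm) = −33(ω_ring−ω_arm),  ω_ring = 0, ω_arm = 1
ω_sun = 1 − (33/13)(0−1) = 46/13
ω_out/ω_in = 46/13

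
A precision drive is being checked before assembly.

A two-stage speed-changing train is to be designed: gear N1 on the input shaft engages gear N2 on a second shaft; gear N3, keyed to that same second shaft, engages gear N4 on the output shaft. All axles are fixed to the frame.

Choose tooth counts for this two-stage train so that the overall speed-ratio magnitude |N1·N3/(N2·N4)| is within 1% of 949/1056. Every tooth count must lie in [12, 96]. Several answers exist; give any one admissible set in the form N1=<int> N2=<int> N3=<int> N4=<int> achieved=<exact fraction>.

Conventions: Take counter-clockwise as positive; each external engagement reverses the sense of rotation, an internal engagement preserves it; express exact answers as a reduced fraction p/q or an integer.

N1=13 N2=12 N3=73 N4=88 achieved=949/1056

topology: fixed-axis compound train — 2 stages, target 949/1056
target = 949/1056 in lowest terms: an exact hit needs N1·N3 = k·949 and N2·N4 = k·1056 for one integer k, every count in [12, 96]; additionally prefer no 1:1 stage (N1 ≠ N2, N3 ≠ N4)
k = 1: N1·N3 = 949 = 13·73, N2·N4 = 1056 = 12·88
achieved = 13·73/(12·88) = 949/1056; |achieved − target| = 0 ≤ 949/105600 ✓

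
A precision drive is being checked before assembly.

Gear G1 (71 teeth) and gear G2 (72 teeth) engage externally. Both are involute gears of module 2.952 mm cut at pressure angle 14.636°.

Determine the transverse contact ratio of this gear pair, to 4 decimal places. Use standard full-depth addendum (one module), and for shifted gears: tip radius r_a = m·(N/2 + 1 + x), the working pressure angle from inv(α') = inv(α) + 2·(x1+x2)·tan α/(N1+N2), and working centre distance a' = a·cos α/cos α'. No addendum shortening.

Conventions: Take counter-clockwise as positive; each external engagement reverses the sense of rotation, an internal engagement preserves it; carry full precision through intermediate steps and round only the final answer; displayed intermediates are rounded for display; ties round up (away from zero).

2.2242

recognized (one external pair, fixed centres): single-mesh tooth geometry, m = 2.952, N1 = 71, N2 = 72
base radii: r_b1 = 101.395433, r_b2 = 102.823537
tip radii: r_a1 = 107.748000, r_a2 = 109.224000
no profile shift: α' = α, a' = a
action lengths: √(r_a1²−r_b1²) = 36.449935, √(r_a2²−r_b2²) = 36.840227
base pitch p_b = π·m·cos α = 8.973046
CR = (36.449935 + 36.840227 − 211.068000·sin 14.63600°)/8.973046 = 2.224224
contact ratio ≈ 2.2242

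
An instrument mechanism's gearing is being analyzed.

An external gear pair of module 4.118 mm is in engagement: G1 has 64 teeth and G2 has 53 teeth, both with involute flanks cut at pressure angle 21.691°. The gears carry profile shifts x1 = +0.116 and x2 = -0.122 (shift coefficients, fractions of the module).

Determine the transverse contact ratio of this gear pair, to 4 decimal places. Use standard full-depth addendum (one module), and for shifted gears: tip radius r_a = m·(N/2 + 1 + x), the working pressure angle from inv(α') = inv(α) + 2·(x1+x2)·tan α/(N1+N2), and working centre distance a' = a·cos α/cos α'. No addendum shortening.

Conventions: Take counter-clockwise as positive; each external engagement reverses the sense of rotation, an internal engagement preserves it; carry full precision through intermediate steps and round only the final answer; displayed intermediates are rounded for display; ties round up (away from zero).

recognized (one external pair, fixed centres): single-mesh tooth geometry, m = 4.118, N1 = 64, N2 = 53
base radii: r_b1 = 122.445026, r_b2 = 101.399787
tip radii: r_a1 = 136.371688, r_a2 = 112.742604
inv(α') = inv(21.691°) + 2·(+0.116-0.122)·tan α/(64+53) = 0.01914622  ⇒  α' = 21.67622°
a' = a·cos α / cos α' = 240.9030·cos 21.691°/cos 21.67622° = 240.878284
action lengths: √(r_a1²−r_b1²) = 60.037097, √(r_a2²−r_b2²) = 49.284663
base pitch p_b = π·m·cos α = 12.021012
CR = (60.037097 + 49.284663 − 240.878284·sin 21.67622°)/12.021012 = 1.692928
contact ratio ≈ 1.6929

1.6929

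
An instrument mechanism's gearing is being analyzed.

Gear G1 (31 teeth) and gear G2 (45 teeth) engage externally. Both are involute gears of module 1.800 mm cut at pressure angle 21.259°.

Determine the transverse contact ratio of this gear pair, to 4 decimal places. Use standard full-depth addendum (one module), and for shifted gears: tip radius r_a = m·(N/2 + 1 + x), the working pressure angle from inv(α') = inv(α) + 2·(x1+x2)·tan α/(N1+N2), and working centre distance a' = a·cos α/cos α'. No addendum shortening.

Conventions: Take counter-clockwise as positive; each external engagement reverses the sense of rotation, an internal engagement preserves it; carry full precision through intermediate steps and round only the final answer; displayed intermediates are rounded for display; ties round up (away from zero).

recognized (one external pair, fixed centres): single-mesh tooth geometry, m = 1.800, N1 = 31, N2 = 45
base radii: r_b1 = 26.001431, r_b2 = 37.744013
tip radii: r_a1 = 29.700000, r_a2 = 42.300000
no profile shift: α' = α, a' = a
action lengths: √(r_a1²−r_b1²) = 14.353243, √(r_a2²−r_b2²) = 19.096584
base pitch p_b = π·m·cos α = 5.270058
CR = (14.353243 + 19.096584 − 68.400000·sin 21.25900°)/5.270058 = 1.641168
contact ratio ≈ 1.6412

1.6412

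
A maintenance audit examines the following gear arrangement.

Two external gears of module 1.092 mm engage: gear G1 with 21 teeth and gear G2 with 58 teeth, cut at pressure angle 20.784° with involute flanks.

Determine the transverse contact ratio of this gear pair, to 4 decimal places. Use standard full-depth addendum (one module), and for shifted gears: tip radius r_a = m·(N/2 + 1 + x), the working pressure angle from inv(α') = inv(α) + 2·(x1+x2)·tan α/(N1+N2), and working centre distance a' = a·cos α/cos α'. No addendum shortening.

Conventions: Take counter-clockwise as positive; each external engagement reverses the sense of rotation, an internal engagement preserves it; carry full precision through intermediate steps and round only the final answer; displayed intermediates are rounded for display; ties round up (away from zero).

1.6393

class = single-mesh tooth geometry [involute pair 21T × 58T, m = 1.092]
base radii: r_b1 = 10.719848, r_b2 = 29.607199
tip radii: r_a1 = 12.558000, r_a2 = 32.760000
no profile shift: α' = α, a' = a
action lengths: √(r_a1²−r_b1²) = 6.541271, √(r_a2²−r_b2²) = 14.022531
base pitch p_b = π·m·cos α = 3.207371
CR = (6.541271 + 14.022531 − 43.134000·sin 20.78400°)/3.207371 = 1.639311
contact ratio ≈ 1.6393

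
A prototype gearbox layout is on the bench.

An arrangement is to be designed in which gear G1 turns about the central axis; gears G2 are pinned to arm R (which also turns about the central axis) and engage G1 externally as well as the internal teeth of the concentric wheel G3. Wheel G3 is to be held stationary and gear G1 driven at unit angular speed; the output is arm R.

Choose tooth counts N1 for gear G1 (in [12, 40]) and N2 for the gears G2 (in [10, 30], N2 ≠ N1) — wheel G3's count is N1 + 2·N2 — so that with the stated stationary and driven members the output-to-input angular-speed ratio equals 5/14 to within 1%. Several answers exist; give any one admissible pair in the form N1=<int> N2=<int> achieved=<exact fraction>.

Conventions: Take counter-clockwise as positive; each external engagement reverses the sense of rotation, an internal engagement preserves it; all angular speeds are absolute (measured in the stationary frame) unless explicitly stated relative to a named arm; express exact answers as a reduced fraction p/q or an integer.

N1=25 N2=10 achieved=5/14

topology: planetary set — design target 5/14, arm = carrier (Willis)
Willis with ω_ring = 0: ω_arm/ω_sun = N1/(N1+N3); set equal to 5/14  ⇒  N3/N1 = 1/(5/14) − 1 = 9/5
N3 = N1 + 2·N2  ⇒  N2/N1 = (N3/N1 − 1)/2 = (9/5 − 1)/2 = 2/5
smallest multiple with N1 ≥ 12 and N2 ≥ 10: k = 5  ⇒  N1 = 5·5 = 25, N2 = 5·2 = 10 (N1 ≤ 40, N2 ≤ 30, N2 ≠ N1 ✓), N3 = 25 + 2·10 = 45
check: N1/(N1+N3) with N1 = 25, N3 = 45 gives 5/14; |achieved − target| = 0 ≤ 1/280 ✓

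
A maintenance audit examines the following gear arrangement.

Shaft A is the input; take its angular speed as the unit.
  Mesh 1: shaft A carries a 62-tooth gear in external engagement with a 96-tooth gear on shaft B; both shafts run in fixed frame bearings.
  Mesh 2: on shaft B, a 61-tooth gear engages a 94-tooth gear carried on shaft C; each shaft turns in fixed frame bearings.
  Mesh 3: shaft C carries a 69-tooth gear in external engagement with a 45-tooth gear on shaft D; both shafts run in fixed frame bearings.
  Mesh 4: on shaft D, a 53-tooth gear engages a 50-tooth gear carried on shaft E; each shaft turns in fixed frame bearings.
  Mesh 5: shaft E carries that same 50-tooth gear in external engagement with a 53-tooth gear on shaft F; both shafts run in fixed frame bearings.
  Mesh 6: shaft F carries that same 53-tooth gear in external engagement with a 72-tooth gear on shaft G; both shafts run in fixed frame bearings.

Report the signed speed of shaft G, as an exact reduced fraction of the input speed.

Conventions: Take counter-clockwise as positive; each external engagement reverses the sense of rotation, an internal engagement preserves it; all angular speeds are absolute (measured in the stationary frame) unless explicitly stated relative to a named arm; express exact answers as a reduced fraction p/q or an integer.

6-mesh fixed-axis compound train (all bearings frame-fixed)
mesh 1 [62T→96T]: |ω|/ω_in = 1×62/96 = 31/48, sense flips to −
mesh 2 [61T→94T]: |ω|/ω_in = (31/48)×61/94 = 1891/4512, sense flips to +
mesh 3 [69T→45T]: |ω|/ω_in = (1891/4512)×69/45 = 43493/67680, sense flips to −
mesh 4 [53T→50T]: |ω|/ω_in = (43493/67680)×53/50 = 2305129/3384000, sense flips to +
mesh 5 [50T→53T]: |ω|/ω_in = (2305129/3384000)×50/53 = 43493/67680, sense flips to −
mesh 6 [53T→72T]: |ω|/ω_in = (43493/67680)×53/72 = 2305129/4872960, sense flips to +
signed output speed (× input speed) = 2305129/4872960

2305129/4872960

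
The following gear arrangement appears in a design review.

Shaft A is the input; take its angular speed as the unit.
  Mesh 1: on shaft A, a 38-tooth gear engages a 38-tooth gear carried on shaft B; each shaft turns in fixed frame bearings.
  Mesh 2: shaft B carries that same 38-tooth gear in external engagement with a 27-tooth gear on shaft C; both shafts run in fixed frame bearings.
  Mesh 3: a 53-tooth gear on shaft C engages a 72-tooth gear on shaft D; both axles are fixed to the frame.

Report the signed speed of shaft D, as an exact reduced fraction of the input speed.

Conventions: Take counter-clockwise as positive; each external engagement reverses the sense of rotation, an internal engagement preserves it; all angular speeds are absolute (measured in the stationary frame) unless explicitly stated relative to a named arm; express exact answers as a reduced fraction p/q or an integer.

3-mesh fixed-axis compound train (all bearings frame-fixed)
mesh 1 [38T→38T]: |ω|/ω_in = 1×38/38 = 1, sense flips to −
mesh 2 [38T→27T]: |ω|/ω_in = 1×38/27 = 38/27, sense flips to +
mesh 3 [53T→72T]: |ω|/ω_in = (38/27)×53/72 = 1007/972, sense flips to −
signed output speed (× input speed) = -1007/972

-1007/972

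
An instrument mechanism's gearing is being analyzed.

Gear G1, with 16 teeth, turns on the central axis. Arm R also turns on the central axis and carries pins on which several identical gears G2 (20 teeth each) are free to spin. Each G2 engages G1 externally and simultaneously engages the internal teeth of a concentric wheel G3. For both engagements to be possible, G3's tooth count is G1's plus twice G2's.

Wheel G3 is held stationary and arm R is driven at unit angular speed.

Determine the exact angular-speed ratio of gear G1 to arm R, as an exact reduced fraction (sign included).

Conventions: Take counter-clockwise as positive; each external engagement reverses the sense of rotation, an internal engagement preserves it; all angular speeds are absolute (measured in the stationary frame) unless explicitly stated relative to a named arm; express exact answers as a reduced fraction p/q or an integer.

planetary set (16T centre, 20T on arm, 56T internal) — Willis relation
ring teeth: 16 + 2·20 = 56
16(ω_sun−ω_arm) = −56(ω_ring−ω_arm),  ω_ring = 0, ω_arm = 1
ω_sun = 1 − (56/16)(0−1) = 9/2
ω_out/ω_in = 9/2

9/2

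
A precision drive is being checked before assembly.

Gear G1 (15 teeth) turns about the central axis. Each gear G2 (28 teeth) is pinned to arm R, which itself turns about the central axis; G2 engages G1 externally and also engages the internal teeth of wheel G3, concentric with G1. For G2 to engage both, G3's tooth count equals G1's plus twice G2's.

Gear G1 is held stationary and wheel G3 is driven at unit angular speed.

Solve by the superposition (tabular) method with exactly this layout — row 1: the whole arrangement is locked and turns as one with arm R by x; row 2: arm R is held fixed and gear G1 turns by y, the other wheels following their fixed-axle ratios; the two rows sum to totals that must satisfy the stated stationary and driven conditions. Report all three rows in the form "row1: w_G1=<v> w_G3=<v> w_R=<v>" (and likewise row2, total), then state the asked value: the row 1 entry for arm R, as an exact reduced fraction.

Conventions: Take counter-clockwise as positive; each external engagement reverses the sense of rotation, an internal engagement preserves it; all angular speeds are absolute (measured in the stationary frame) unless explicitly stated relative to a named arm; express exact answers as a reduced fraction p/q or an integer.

planetary set (15T centre, 28T on arm, 71T internal) — Willis relation
superposition row 1 [locked train]: every member turns x
row 2 (arm held, sun turns y): ω_ring = −(15/71)·y, ω_arm = 0
boundary: total ω_sun = x + y = 0 and total ω_ring = x − (15/71)·y = 1  ⇒  y = -71/86, x = 71/86
row 2 ring = −(15/71)·(-71/86) = 15/86
totals (row 1 + row 2): sun 71/86 + (-71/86) = 0, ring 71/86 + 15/86 = 1, arm 71/86 + 0 = 71/86
asked cell (row1, arm) = 71/86

row1: w_G1=71/86 w_G3=71/86 w_R=71/86
row2: w_G1=-71/86 w_G3=15/86 w_R=0
total: w_G1=0 w_G3=1 w_R=71/86
asked value: 71/86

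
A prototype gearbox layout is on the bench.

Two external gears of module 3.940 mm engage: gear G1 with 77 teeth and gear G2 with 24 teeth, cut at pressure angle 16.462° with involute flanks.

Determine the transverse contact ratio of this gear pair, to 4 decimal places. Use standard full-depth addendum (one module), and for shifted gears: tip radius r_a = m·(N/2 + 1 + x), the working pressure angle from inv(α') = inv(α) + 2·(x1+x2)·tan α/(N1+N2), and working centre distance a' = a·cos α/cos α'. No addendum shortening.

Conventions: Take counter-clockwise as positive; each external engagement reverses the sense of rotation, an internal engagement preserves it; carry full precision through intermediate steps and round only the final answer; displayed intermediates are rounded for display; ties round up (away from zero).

topology: single-mesh involute geometry — m = 3.940, 77T/24T pair
base radii: r_b1 = 145.471907, r_b2 = 45.341893
tip radii: r_a1 = 155.630000, r_a2 = 51.220000
no profile shift: α' = α, a' = a
action lengths: √(r_a1²−r_b1²) = 55.304803, √(r_a2²−r_b2²) = 23.824381
base pitch p_b = π·m·cos α = 11.870480
CR = (55.304803 + 23.824381 − 198.970000·sin 16.46200°)/11.870480 = 1.916114
contact ratio ≈ 1.9161

1.9161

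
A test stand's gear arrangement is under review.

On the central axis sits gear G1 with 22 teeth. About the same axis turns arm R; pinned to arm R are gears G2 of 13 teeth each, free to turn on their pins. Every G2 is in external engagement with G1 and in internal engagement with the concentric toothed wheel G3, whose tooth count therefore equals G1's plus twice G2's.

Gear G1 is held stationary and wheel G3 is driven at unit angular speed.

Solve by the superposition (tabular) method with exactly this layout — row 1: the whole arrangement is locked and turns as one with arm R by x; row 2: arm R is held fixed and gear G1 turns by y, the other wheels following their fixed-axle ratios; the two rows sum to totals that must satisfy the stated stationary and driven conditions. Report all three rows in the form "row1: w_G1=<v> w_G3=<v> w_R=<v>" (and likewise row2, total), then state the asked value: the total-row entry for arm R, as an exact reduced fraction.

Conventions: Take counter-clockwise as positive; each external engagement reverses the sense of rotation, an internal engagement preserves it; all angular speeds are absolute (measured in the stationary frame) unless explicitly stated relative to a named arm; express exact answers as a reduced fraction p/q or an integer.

planetary set (22T centre, 13T on arm, 48T internal) — Willis relation
superposition row 1 [locked train]: every member turns x
superposition row 2 [arm held]: sun y, ring −(22/48)·y, arm 0
boundary: total ω_sun = x + y = 0 and total ω_ring = x − (22/48)·y = 1  ⇒  y = -24/35, x = 24/35
row 2 ring = −(22/48)·(-24/35) = 11/35
totals (row 1 + row 2): sun 24/35 + (-24/35) = 0, ring 24/35 + 11/35 = 1, arm 24/35 + 0 = 24/35
asked cell (total, arm) = 24/35

row1: w_G1=24/35 w_G3=24/35 w_R=24/35
row2: w_G1=-24/35 w_G3=11/35 w_R=0
total: w_G1=0 w_G3=1 w_R=24/35
asked value: 24/35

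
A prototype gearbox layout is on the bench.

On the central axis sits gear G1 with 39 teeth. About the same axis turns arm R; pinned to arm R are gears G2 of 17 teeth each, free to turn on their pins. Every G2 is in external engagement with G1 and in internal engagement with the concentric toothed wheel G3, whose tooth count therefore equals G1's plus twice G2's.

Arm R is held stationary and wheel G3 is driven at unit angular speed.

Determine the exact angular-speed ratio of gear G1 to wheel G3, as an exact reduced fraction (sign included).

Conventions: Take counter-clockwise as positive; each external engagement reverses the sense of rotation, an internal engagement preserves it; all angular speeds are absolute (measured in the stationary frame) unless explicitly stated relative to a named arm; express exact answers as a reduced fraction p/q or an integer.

-73/39

planetary set (39T centre, 17T on arm, 73T internal) — Willis relation
ring teeth: 39 + 2·17 = 73
39(ω_sun−ω_arm) = −73(ω_ring−ω_arm),  ω_arm = 0, ω_ring = 1
ω_sun = 0 − (73/39)(1−0) = -73/39
ω_out/ω_in = -73/39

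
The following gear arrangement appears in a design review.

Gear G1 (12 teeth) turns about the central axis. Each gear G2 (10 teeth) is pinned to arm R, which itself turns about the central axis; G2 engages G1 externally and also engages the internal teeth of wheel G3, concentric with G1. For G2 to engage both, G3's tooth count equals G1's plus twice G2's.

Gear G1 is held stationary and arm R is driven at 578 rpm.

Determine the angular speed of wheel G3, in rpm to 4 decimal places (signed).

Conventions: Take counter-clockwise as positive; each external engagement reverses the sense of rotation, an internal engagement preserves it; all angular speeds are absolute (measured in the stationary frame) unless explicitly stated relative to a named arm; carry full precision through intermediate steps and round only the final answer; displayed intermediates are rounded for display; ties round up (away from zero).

+794.7500 rpm

planetary set (12T centre, 10T on arm, 32T internal) — Willis relation
normalise by the input: solve with ω_arm = 1, then scale by 578 rpm
ring teeth: 12 + 2·10 = 32
12(ω_sun−ω_arm) = −32(ω_ring−ω_arm),  ω_sun = 0, ω_arm = 1
ω_ring = 1 − (12/32)(0−1) = 11/8
scale: ω_ring = 11/8 × 578 rpm = +794.7500 rpm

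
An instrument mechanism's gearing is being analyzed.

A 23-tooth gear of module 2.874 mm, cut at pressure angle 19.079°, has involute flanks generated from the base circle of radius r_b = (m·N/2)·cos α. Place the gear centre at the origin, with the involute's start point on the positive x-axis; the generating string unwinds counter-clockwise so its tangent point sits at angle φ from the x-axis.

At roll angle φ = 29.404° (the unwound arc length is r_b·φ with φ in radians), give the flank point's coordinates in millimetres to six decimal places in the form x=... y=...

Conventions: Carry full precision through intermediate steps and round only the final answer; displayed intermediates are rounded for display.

recognized (one wheel, involute flank): single-mesh tooth geometry, m = 2.874, N = 23
pitch radius r_p = m·N/2 = 2.874·23/2 = 33.051000
base radius r_b = r_p·cos α = 33.051000·cos 19.079° = 31.235468
roll angle φ = 29.404° = 0.51319661 rad
x = r_b·(cos φ + φ·sin φ) = 35.081832
y = r_b·(sin φ − φ·cos φ) = 1.370556

x=35.081832 y=1.370556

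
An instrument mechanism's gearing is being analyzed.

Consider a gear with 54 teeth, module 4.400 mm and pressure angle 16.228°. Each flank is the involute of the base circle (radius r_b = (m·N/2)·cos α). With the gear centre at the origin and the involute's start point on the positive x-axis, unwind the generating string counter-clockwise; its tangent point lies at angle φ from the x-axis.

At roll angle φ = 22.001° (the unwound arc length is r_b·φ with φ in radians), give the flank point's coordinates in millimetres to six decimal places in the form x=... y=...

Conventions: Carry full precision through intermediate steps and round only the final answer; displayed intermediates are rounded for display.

topology: single-mesh involute geometry — m = 4.400, N = 54
pitch radius r_p = m·N/2 = 4.400·54/2 = 118.800000
base radius r_b = r_p·cos α = 118.800000·cos 16.228° = 114.066679
roll angle φ = 22.001° = 0.38398989 rad
x = r_b·(cos φ + φ·sin φ) = 122.168684
y = r_b·(sin φ − φ·cos φ) = 2.121191

x=122.168684 y=2.121191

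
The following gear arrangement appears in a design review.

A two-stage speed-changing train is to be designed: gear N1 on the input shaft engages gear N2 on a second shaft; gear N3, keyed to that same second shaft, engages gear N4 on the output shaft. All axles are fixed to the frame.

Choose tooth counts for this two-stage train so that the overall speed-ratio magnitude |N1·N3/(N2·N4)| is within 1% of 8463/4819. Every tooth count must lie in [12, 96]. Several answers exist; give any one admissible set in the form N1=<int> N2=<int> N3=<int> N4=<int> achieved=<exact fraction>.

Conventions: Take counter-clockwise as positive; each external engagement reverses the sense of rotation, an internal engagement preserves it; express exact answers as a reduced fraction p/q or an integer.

N1=91 N2=61 N3=93 N4=79 achieved=8463/4819

topology: fixed-axis compound train — 2 stages, target 8463/4819
target = 8463/4819 in lowest terms: an exact hit needs N1·N3 = k·8463 and N2·N4 = k·4819 for one integer k, every count in [12, 96]; additionally prefer no 1:1 stage (N1 ≠ N2, N3 ≠ N4)
k = 1: N1·N3 = 8463 = 91·93, N2·N4 = 4819 = 61·79
achieved = 91·93/(61·79) = 8463/4819; |achieved − target| = 0 ≤ 8463/481900 ✓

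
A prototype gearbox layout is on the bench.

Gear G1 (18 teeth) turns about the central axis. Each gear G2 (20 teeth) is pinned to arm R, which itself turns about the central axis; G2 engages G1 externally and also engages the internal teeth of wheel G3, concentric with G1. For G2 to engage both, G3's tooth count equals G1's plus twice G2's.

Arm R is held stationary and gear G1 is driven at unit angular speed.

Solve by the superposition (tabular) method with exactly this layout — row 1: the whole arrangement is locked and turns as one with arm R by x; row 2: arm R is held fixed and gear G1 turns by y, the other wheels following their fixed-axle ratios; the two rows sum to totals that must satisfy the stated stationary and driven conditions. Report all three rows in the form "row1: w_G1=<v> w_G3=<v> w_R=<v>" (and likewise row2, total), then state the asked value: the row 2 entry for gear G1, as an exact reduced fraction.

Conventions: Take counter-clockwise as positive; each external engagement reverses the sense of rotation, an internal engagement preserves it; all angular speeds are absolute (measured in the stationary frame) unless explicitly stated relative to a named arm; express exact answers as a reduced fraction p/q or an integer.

topology: planetary set — G1 18T / G2 20T / G3 58T, arm = carrier (Willis)
row 1 — lock + rotate with arm: ω_sun = ω_ring = ω_arm = x
row 2 (arm held, sun turns y): ω_ring = −(18/58)·y, ω_arm = 0
boundary: total ω_arm = x = 0 and total ω_sun = x + y = 1  ⇒  y = 1, x = 0
row 2 ring = −(18/58)·1 = -9/29
totals (row 1 + row 2): sun 0 + 1 = 1, ring 0 + (-9/29) = -9/29, arm 0 + 0 = 0
asked cell (row2, sun) = 1

row1: w_G1=0 w_G3=0 w_R=0
row2: w_G1=1 w_G3=-9/29 w_R=0
total: w_G1=1 w_G3=-9/29 w_R=0
asked value: 1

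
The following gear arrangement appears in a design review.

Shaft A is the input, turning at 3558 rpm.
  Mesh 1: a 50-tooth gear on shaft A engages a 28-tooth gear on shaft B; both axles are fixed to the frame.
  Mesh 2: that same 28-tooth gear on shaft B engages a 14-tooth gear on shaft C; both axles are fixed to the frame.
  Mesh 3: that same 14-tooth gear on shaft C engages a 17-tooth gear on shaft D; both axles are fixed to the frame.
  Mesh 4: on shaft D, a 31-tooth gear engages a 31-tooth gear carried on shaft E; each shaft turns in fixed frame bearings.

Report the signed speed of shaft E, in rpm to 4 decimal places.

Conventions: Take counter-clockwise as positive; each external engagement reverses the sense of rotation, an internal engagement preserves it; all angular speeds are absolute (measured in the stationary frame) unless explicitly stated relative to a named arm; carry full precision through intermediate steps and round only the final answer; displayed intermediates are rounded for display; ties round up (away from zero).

+10464.7059 rpm

topology: fixed-axis compound train — 4 meshes, A→E
mesh 1 [50T→28T]: ω = 3558.0000×50/28 = 6353.5714 rpm, sense flips to −
mesh 2 [28T→14T]: ω = 6353.5714×28/14 = 12707.1429 rpm, sense flips to +
mesh 3 [14T→17T]: ω = 12707.1429×14/17 = 10464.7059 rpm, sense flips to −
mesh 4 [31T→31T]: ω = 10464.7059×31/31 = 10464.7059 rpm, sense flips to +
signed output speed = +10464.7059 rpm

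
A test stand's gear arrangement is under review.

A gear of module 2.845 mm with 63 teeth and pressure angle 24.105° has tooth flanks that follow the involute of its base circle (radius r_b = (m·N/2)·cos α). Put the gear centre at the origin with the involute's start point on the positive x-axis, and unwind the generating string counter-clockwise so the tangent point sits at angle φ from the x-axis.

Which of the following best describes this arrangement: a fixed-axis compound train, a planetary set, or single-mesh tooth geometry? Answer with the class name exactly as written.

single-mesh tooth geometry

class = single-mesh tooth geometry [base-circle involute, m = 2.845, 63T]
classification: single-mesh tooth geometry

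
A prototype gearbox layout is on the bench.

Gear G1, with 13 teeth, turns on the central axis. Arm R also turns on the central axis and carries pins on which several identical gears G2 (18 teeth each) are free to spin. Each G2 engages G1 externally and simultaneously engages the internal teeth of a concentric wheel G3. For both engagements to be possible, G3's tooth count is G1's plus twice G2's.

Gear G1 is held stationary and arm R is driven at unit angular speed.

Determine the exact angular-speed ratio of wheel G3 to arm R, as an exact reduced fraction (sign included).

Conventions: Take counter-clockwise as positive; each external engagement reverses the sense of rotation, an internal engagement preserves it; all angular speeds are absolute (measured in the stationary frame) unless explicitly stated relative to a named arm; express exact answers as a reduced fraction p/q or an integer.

recognized (axles ride arm R): planetary set, 13/18/49 teeth
ring teeth: 13 + 2·18 = 49
13(ω_sun−ω_arm) = −49(ω_ring−ω_arm),  ω_sun = 0, ω_arm = 1
ω_ring = 1 − (13/49)(0−1) = 62/49
ω_out/ω_in = 62/49

62/49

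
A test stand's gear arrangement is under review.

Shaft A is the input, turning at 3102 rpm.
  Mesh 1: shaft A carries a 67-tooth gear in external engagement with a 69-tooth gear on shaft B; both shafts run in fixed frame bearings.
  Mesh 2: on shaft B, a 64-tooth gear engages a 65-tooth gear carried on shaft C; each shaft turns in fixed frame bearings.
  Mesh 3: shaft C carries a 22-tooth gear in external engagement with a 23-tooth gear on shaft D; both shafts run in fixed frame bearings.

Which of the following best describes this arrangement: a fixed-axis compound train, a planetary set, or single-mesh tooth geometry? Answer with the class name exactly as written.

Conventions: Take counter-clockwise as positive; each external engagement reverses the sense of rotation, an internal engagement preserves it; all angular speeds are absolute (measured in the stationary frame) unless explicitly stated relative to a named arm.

fixed-axis compound train

topology: fixed-axis compound train — 3 meshes, A→D
classification: fixed-axis compound train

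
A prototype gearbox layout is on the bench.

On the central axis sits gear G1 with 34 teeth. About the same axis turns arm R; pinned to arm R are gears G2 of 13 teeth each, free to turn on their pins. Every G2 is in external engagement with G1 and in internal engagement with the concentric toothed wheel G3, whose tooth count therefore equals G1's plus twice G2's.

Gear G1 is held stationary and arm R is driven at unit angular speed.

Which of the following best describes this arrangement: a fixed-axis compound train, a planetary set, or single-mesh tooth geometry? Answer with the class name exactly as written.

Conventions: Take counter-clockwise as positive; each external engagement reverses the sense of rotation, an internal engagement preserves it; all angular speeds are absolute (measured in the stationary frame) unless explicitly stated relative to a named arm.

planetary set

planetary set (34T centre, 13T on arm, 60T internal) — Willis relation
classification: planetary set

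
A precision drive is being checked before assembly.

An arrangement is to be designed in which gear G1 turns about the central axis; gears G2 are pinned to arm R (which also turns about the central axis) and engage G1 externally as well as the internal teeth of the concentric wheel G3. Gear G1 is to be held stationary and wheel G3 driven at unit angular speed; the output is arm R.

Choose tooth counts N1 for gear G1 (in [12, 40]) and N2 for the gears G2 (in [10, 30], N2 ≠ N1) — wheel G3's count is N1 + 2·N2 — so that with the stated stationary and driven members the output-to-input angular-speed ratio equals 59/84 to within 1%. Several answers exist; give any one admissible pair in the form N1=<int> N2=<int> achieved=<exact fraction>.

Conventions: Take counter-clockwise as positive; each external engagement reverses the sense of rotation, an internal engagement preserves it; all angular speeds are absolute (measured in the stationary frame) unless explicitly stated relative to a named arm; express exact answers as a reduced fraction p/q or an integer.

N1=25 N2=17 achieved=59/84

topology: planetary set — design target 59/84, arm = carrier (Willis)
Willis with ω_sun = 0: ω_arm/ω_ring = N3/(N1+N3); set equal to 59/84  ⇒  N3/N1 = (59/84)/(1 − 59/84) = 59/25
N3 = N1 + 2·N2  ⇒  N2/N1 = (N3/N1 − 1)/2 = (59/25 − 1)/2 = 17/25
smallest multiple with N1 ≥ 12 and N2 ≥ 10: k = 1  ⇒  N1 = 1·25 = 25, N2 = 1·17 = 17 (N1 ≤ 40, N2 ≤ 30, N2 ≠ N1 ✓), N3 = 25 + 2·17 = 59
check: N3/(N1+N3) with N1 = 25, N3 = 59 gives 59/84; |achieved − target| = 0 ≤ 59/8400 ✓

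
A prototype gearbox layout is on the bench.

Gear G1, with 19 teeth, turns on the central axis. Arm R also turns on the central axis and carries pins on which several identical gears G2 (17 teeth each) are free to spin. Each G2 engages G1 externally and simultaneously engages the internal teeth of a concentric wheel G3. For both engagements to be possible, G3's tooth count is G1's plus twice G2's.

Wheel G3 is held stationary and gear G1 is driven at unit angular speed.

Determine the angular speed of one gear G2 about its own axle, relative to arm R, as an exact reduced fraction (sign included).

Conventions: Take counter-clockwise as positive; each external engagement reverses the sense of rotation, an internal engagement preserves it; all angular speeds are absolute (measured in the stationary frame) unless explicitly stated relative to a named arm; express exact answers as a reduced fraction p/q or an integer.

-1007/1224

class = planetary set [G3 = 19+2·17 = 53; Willis about the carrier]
ring teeth: 19 + 2·17 = 53
19(ω_sun−ω_arm) = −53(ω_ring−ω_arm),  ω_ring = 0, ω_sun = 1
19(1−ω_arm) = −53(0−ω_arm)  ⇒  72·ω_arm = 19  ⇒  ω_arm = 19/72
sun–planet mesh: 19·(1−19/72) = −17·(ω_p−ω_arm)  ⇒  ω_p−ω_arm = -1007/1224
exact speed ratio = -1007/1224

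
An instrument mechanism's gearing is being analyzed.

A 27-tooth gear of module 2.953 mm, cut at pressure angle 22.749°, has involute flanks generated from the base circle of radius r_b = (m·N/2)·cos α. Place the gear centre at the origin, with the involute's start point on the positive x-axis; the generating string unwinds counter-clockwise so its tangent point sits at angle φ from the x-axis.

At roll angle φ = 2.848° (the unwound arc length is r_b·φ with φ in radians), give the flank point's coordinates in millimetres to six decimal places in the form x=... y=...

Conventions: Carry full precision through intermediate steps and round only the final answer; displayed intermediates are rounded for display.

single-mesh involute tooth geometry (27T wheel at module 2.953)
pitch radius r_p = m·N/2 = 2.953·27/2 = 39.865500
base radius r_b = r_p·cos α = 39.865500·cos 22.749° = 36.764272
roll angle φ = 2.848° = 0.04970698 rad
x = r_b·(cos φ + φ·sin φ) = 36.809662
y = r_b·(sin φ − φ·cos φ) = 0.001505

x=36.809662 y=0.001505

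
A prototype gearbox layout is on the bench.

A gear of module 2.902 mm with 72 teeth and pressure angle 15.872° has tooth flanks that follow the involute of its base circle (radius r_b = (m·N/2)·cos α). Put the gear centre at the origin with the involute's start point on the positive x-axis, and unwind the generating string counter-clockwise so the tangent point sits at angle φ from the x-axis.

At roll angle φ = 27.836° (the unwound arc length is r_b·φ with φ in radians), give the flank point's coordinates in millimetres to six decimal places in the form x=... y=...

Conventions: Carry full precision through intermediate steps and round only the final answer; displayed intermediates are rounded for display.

class = single-mesh tooth geometry [base-circle involute, m = 2.902, 72T]
pitch radius r_p = m·N/2 = 2.902·72/2 = 104.472000
base radius r_b = r_p·cos α = 104.472000·cos 15.872° = 100.489013
roll angle φ = 27.836° = 0.48582985 rad
x = r_b·(cos φ + φ·sin φ) = 111.657592
y = r_b·(sin φ − φ·cos φ) = 3.751150

x=111.657592 y=3.751150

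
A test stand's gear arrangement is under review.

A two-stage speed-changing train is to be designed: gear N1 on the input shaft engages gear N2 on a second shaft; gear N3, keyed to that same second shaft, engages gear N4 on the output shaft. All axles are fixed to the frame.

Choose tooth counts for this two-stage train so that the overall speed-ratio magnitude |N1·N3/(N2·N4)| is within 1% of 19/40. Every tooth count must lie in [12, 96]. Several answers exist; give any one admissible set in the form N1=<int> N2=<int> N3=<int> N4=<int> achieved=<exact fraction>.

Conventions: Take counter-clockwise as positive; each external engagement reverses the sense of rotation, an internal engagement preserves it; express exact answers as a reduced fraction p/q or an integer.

topology: fixed-axis compound train — 2 stages, target 19/40
target = 19/40 in lowest terms: an exact hit needs N1·N3 = k·19 and N2·N4 = k·40 for one integer k, every count in [12, 96]; additionally prefer no 1:1 stage (N1 ≠ N2, N3 ≠ N4)
k = 1…11: no 1:1-free in-range split of k·19 and k·40 into factor pairs; take k = 12
k = 12: N1·N3 = 228 = 12·19, N2·N4 = 480 = 40·12
achieved = 12·19/(40·12) = 19/40; |achieved − target| = 0 ≤ 19/4000 ✓

N1=12 N2=40 N3=19 N4=12 achieved=19/40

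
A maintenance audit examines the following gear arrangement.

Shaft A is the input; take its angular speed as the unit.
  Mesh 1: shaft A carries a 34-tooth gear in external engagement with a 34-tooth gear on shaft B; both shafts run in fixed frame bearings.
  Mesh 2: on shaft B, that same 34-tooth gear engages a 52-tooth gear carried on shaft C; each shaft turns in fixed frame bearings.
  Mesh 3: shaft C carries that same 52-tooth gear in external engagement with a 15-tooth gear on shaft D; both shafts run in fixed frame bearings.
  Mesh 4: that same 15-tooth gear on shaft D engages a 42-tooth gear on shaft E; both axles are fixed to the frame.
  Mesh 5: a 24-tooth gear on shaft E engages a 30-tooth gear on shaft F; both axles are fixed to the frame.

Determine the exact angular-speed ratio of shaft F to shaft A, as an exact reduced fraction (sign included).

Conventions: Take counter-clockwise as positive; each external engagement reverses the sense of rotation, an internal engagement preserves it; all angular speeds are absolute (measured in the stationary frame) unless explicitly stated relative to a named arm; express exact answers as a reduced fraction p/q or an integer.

-68/105

class = fixed-axis compound train [5 meshes; 5 ratios multiply, 5 sense flips]
mesh 1 [34T→34T]: running ratio 1, sense −
mesh 2 [34T→52T]: running ratio 17/26, sense +
mesh 3 [52T→15T]: running ratio 34/15, sense −
mesh 4 [15T→42T]: running ratio 17/21, sense +
mesh 5 [24T→30T]: running ratio 68/105, sense −
ω_out/ω_in = -68/105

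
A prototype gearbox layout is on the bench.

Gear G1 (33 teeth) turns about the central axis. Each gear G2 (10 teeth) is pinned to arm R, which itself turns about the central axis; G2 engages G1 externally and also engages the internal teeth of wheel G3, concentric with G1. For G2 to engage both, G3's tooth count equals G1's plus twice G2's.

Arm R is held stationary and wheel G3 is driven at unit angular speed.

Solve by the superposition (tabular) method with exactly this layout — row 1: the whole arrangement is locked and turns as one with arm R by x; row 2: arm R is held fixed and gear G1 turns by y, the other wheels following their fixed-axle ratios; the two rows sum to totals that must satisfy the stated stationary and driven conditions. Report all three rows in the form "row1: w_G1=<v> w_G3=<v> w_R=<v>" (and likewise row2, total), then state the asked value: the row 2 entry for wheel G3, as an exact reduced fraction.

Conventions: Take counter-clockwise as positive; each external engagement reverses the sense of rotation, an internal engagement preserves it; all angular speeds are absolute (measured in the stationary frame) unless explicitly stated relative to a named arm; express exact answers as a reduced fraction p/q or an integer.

planetary set (33T centre, 10T on arm, 53T internal) — Willis relation
row 1 — lock + rotate with arm: ω_sun = ω_ring = ω_arm = x
row 2 (arm held, sun turns y): ω_ring = −(33/53)·y, ω_arm = 0
boundary: total ω_arm = x = 0 and total ω_ring = x − (33/53)·y = 1  ⇒  y = -53/33, x = 0
row 2 ring = −(33/53)·(-53/33) = 1
totals (row 1 + row 2): sun 0 + (-53/33) = -53/33, ring 0 + 1 = 1, arm 0 + 0 = 0
asked cell (row2, ring) = 1

row1: w_G1=0 w_G3=0 w_R=0
row2: w_G1=-53/33 w_G3=1 w_R=0
total: w_G1=-53/33 w_G3=1 w_R=0
asked value: 1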